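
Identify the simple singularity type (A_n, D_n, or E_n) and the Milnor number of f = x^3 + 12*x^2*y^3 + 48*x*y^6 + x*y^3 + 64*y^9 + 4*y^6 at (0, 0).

Type E_{7}, Milnor number mu = 7.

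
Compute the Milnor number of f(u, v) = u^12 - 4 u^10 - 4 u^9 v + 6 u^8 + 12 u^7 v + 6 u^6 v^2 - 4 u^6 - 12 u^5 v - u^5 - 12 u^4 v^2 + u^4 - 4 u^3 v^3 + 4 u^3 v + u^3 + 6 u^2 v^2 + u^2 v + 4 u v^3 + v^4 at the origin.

5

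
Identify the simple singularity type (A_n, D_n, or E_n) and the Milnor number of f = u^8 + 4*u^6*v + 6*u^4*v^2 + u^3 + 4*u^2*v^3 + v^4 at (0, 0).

The Hessian of f at 0 is [[0, 0], [0, 0]] with rank 0, so corank 2. A Groebner basis of the Jacobian ideal J(f) in C{u,v} is {v^3, u^2}; counting standard monomials gives mu = 6. Corank 2; j^3 = u^3 is a perfect cube, so E-series; the 4-jet and mu = 6 give E_6.

Type E6, Milnor number mu = 6.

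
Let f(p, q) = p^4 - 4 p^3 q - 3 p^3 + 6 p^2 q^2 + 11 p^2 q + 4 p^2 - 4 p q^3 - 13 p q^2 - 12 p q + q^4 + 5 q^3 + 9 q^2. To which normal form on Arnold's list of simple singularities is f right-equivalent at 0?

The Hessian of f at 0 has rank 1. Corank 1: A-series; mu = 2 gives A_2.

A_{2}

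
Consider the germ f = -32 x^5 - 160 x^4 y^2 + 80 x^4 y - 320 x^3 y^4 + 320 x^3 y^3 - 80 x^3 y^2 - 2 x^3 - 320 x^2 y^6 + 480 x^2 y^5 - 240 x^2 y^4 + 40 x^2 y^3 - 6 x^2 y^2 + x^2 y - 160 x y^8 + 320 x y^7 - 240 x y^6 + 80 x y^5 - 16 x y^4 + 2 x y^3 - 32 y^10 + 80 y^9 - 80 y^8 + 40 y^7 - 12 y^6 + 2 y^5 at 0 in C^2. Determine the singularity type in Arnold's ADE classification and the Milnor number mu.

The Hessian of f at 0 has rank 0. Corank 2; j^3 = -x^2*(2*x - y) has shape L^2 M (L != M), so D-series; mu = 6 gives D_6.

Type D6, Milnor number mu = 6.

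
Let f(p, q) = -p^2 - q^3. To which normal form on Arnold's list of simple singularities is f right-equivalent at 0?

The Hessian of f at 0 has rank 1. Corank 1: A-series; mu = 2 gives A_2.

A2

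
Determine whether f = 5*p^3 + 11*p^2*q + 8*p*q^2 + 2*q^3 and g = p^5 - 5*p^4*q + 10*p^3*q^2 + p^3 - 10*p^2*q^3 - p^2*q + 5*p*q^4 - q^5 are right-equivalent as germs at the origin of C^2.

No.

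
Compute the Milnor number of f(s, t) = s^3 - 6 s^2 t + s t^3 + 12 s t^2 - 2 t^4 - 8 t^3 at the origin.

The Hessian of f at 0 is [[0, 0], [0, 0]] with rank 0, so corank 2. A Groebner basis of the Jacobian ideal J(f) in C{s,t} is {s^3 - 6*s^2*t - 48*s^2 + 192*s*t - 192*t^2, 6*s^2 + s*t^2 - 24*s*t + 24*t^2, 3*s^2 - 12*s*t + t^3 + 12*t^2}; counting standard monomials gives mu = 7. Corank 2; j^3 = (s - 2*t)^3 is a perfect cube, so E-series; the 4-jet and mu = 7 give E_7.

7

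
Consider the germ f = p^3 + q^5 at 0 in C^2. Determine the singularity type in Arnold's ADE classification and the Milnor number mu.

Type E_{8}, Milnor number mu = 8.

The Hessian of f at 0 is [[0, 0], [0, 0]] with rank 0, so corank 2. A Groebner basis of the Jacobian ideal J(f) in C{p,q} is {q^4, p^2}; counting standard monomials gives mu = 8. Corank 2; j^3 = p^3 is a perfect cube, so E-series; the 5-jet and mu = 8 give E_8.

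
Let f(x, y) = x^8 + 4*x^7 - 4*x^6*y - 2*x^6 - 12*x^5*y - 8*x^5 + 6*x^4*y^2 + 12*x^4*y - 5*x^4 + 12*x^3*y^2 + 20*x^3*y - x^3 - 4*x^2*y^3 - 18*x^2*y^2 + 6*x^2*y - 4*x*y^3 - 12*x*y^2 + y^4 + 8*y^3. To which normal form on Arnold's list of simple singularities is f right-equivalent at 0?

E6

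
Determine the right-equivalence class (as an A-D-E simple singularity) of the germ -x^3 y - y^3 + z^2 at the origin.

E7

The Hessian of f at 0 has rank 1. Corank 2; j^3 = -y^3 is a perfect cube, so E-series; the 4-jet and mu = 7 give E_7.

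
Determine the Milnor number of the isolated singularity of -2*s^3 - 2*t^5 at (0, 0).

The Hessian of f at 0 is [[0, 0], [0, 0]] with rank 0, so corank 2. A Groebner basis of the Jacobian ideal J(f) in C{s,t} is {t^4, s^2}; counting standard monomials gives mu = 8. Corank 2; j^3 = -2*s^3 is a perfect cube, so E-series; the 5-jet and mu = 8 give E_8.

8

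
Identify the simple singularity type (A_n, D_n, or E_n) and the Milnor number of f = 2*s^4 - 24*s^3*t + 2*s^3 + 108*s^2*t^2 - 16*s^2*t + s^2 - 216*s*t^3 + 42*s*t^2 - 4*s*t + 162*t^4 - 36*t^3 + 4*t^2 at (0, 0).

The Hessian of f at 0 has rank 1. Corank 1: A-series; mu = 3 gives A_3.

Type A_{3}, Milnor number mu = 3.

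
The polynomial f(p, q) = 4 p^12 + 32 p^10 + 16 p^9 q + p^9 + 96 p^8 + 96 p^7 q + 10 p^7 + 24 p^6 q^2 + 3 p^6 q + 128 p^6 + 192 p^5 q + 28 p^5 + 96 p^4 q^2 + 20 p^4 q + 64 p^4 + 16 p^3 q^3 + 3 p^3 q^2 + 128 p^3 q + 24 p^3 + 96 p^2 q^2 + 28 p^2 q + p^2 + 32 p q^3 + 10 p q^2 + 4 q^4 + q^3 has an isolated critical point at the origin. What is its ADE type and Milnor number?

The Hessian of f at 0 has rank 1. Corank 1: A-series; mu = 2 gives A_2.

Type A2, Milnor number mu = 2.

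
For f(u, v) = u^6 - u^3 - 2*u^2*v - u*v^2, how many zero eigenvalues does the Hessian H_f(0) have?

2

The Hessian at 0 is [[0, 0], [0, 0]] of rank 0; hence corank 2.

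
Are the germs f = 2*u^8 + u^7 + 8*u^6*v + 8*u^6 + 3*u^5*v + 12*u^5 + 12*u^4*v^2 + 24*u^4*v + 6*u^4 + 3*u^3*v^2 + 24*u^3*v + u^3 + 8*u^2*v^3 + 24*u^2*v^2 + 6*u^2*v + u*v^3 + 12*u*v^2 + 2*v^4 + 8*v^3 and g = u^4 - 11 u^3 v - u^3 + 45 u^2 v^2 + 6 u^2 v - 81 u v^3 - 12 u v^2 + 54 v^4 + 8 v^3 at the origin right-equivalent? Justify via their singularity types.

Yes.

The Hessian of f at 0 has rank 0. Corank 2; j^3 = (u + 2*v)^3 is a perfect cube, so E-series; the 4-jet and mu = 7 give E_7. The Hessian of g at 0 has rank 0. Corank 2; j^3 = -(u - 2*v)^3 is a perfect cube, so E-series; the 4-jet and mu = 7 give E_7. Both have type E_7, hence right-equivalent.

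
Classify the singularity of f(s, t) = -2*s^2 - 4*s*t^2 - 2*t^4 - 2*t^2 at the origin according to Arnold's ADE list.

The Hessian of f at 0 has rank 2. Corank 0: nondegenerate Morse point, so A_1.

A_1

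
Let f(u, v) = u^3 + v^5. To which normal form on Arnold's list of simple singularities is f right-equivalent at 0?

E_8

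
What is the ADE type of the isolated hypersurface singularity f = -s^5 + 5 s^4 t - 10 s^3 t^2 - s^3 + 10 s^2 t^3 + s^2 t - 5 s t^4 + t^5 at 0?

D6

The Hessian of f at 0 has rank 0. Corank 2; j^3 = -s^2*(s - t) has shape L^2 M (L != M), so D-series; mu = 6 gives D_6.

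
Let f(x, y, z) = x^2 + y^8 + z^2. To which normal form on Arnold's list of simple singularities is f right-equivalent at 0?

The Hessian of f at 0 is [[2, 0, 0], [0, 0, 0], [0, 0, 2]] with rank 2, so corank 1. A Groebner basis of the Jacobian ideal J(f) in C{x,y,z} is {y^7, x, z}; counting standard monomials gives mu = 7. Corank 1: A-series; mu = 7 gives A_7.

A7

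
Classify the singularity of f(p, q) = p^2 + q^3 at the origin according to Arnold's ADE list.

The Hessian of f at 0 has rank 1. Corank 1: A-series; mu = 2 gives A_2.

A_{2}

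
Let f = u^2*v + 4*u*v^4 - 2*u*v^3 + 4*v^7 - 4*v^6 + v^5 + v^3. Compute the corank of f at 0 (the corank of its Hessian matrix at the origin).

2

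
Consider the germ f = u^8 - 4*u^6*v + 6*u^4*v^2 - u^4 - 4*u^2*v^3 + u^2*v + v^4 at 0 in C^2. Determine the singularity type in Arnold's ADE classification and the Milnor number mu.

Type D_5, Milnor number mu = 5.

The Hessian of f at 0 has rank 0. Corank 2; j^3 = u^2*v has shape L^2 M (L != M), so D-series; mu = 5 gives D_5.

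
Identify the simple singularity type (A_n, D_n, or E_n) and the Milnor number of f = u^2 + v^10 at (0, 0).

Type A_9, Milnor number mu = 9.

The Hessian of f at 0 is [[2, 0], [0, 0]] with rank 1, so corank 1. A Groebner basis of the Jacobian ideal J(f) in C{u,v} is {v^9, u}; counting standard monomials gives mu = 9. Corank 1: A-series; mu = 9 gives A_9.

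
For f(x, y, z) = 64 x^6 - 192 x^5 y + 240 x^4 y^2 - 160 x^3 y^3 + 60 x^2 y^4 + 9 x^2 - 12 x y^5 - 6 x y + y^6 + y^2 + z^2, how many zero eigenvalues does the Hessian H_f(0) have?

1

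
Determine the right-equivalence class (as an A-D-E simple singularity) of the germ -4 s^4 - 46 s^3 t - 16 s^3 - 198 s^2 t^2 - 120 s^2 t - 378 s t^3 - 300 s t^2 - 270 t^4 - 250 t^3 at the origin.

The Hessian of f at 0 is [[0, 0], [0, 0]] with rank 0, so corank 2. A Groebner basis of the Jacobian ideal J(f) in C{s,t} is {768*s^2 + 3840*s*t + t^4 + 8*t^3 + 4800*t^2, s^3 + 660*s^2 + 3300*s*t + 45*t^3/2 + 4125*t^2, s^2*t - 168*s^2 - 840*s*t - 8*t^3 - 1050*t^2, 32*s^2 + s*t^2 + 160*s*t + 17*t^3/6 + 200*t^2}; counting standard monomials gives mu = 7. Corank 2; j^3 = -2*(2*s + 5*t)^3 is a perfect cube, so E-series; the 4-jet and mu = 7 give E_7.

E_7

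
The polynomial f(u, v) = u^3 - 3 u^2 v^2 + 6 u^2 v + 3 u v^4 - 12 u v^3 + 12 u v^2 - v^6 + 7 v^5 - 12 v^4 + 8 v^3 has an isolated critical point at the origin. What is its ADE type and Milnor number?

Type E8, Milnor number mu = 8.

The Hessian of f at 0 has rank 0. Corank 2; j^3 = (u + 2*v)^3 is a perfect cube, so E-series; the 5-jet and mu = 8 give E_8.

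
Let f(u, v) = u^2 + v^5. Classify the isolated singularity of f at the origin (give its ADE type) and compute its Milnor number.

Type A4, Milnor number mu = 4.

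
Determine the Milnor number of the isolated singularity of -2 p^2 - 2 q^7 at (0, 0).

The Hessian of f at 0 has rank 1. Corank 1: A-series; mu = 6 gives A_6.

6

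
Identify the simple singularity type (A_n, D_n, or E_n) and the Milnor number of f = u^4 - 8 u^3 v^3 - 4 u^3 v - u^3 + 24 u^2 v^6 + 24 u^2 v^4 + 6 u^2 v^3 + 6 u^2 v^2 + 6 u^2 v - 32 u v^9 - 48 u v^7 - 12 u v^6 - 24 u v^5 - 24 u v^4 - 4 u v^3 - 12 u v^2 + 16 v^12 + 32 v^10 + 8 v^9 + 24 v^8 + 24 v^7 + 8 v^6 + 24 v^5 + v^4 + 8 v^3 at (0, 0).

Type E6, Milnor number mu = 6.

The Hessian of f at 0 is [[0, 0], [0, 0]] with rank 0, so corank 2. A Groebner basis of the Jacobian ideal J(f) in C{u,v} is {v^4, u*v^2 - 5*v^3/3, u^2 - 4*u*v + 4*v^2}; counting standard monomials gives mu = 6. Corank 2; j^3 = -(u - 2*v)^3 is a perfect cube, so E-series; the 4-jet and mu = 6 give E_6.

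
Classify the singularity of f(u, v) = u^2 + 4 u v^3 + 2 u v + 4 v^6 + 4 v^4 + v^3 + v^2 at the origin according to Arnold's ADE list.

A_{2}

The Hessian of f at 0 is [[2, 2], [2, 2]] with rank 1, so corank 1. A Groebner basis of the Jacobian ideal J(f) in C{u,v} is {v^2, u + v}; counting standard monomials gives mu = 2. Corank 1: A-series; mu = 2 gives A_2.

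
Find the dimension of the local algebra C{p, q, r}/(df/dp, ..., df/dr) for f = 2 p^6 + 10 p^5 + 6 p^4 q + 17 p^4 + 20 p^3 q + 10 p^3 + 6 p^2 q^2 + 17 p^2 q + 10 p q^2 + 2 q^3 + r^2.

The Hessian of f at 0 is [[0, 0, 0], [0, 0, 0], [0, 0, 2]] with rank 1, so corank 2. A Groebner basis of the Jacobian ideal J(f) in C{p,q,r} is {q^3, p^2 - 2*q^2/11, p*q + 5*q^2/11, r}; counting standard monomials gives mu = 4. Corank 2; j^3 = (2*p + q)*(5*p^2 + 6*p*q + 2*q^2) splits into three distinct lines over C (the quadratic factor has nonzero discriminant), so D_4.

4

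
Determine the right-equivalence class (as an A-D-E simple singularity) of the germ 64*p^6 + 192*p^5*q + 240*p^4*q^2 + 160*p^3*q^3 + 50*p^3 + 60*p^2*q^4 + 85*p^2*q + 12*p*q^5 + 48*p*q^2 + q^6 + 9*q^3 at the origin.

D_7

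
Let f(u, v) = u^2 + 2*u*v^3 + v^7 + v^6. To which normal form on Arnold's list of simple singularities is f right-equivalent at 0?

A_{6}

The Hessian of f at 0 is [[2, 0], [0, 0]] with rank 1, so corank 1. A Groebner basis of the Jacobian ideal J(f) in C{u,v} is {u + v^3, u^2}; counting standard monomials gives mu = 6. Corank 1: A-series; mu = 6 gives A_6.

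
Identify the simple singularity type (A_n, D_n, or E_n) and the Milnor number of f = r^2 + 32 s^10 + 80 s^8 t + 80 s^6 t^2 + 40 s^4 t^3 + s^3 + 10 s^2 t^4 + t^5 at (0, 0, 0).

The Hessian of f at 0 is [[0, 0, 0], [0, 0, 0], [0, 0, 2]] with rank 1, so corank 2. A Groebner basis of the Jacobian ideal J(f) in C{s,t,r} is {t^4, s^2, r}; counting standard monomials gives mu = 8. Corank 2; j^3 = s^3 is a perfect cube, so E-series; the 5-jet and mu = 8 give E_8.

Type E_8, Milnor number mu = 8.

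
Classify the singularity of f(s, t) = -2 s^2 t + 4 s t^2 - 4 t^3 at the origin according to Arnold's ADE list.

The Hessian of f at 0 has rank 0. Corank 2; j^3 = -2*t*(s^2 - 2*s*t + 2*t^2) splits into three distinct lines over C (the quadratic factor has nonzero discriminant), so D_4.

D4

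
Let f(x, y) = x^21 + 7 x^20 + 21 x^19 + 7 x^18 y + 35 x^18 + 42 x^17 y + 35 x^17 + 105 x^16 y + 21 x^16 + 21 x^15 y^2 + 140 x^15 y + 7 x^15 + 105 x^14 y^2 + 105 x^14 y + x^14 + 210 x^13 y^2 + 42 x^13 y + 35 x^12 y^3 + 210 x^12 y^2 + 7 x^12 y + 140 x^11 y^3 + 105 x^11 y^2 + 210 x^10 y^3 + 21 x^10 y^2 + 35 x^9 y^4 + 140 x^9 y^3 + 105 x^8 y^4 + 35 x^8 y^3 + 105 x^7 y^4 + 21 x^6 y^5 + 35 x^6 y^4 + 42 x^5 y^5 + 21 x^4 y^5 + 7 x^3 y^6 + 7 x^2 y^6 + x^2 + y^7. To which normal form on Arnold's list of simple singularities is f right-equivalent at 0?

The Hessian of f at 0 is [[2, 0], [0, 0]] with rank 1, so corank 1. A Groebner basis of the Jacobian ideal J(f) in C{x,y} is {y^6, x}; counting standard monomials gives mu = 6. Corank 1: A-series; mu = 6 gives A_6.

A6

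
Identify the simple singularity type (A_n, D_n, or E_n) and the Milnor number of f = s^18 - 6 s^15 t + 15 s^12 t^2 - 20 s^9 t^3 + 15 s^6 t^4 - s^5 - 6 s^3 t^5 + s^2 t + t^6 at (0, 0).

Type D_{7}, Milnor number mu = 7.

The Hessian of f at 0 has rank 0. Corank 2; j^3 = s^2*t has shape L^2 M (L != M), so D-series; mu = 7 gives D_7.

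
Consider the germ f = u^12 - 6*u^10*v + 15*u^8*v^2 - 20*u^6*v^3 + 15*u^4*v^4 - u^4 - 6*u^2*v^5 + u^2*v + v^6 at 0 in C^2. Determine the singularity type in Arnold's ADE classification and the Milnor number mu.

The Hessian of f at 0 has rank 0. Corank 2; j^3 = u^2*v has shape L^2 M (L != M), so D-series; mu = 7 gives D_7.

Type D_7, Milnor number mu = 7.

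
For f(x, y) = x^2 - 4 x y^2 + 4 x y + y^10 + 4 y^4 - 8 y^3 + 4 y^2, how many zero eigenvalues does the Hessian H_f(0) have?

1

Hessian at 0 has rank 1.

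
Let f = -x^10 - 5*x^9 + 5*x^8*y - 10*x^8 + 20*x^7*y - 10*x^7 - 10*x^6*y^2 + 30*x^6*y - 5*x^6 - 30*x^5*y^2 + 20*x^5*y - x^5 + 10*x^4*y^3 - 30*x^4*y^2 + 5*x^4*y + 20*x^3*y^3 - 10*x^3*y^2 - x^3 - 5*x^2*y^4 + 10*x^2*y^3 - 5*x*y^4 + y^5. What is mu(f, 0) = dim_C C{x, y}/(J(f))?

The Hessian of f at 0 has rank 0. Corank 2; j^3 = -x^3 is a perfect cube, so E-series; the 5-jet and mu = 8 give E_8.

8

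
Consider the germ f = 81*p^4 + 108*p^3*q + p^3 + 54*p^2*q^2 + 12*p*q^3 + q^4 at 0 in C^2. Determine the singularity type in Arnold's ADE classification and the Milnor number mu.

The Hessian of f at 0 has rank 0. Corank 2; j^3 = p^3 is a perfect cube, so E-series; the 4-jet and mu = 6 give E_6.

Type E_{6}, Milnor number mu = 6.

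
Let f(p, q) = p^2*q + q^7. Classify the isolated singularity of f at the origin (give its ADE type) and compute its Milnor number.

Type D_{8}, Milnor number mu = 8.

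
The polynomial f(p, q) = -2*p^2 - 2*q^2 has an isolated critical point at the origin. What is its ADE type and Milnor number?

Type A1, Milnor number mu = 1.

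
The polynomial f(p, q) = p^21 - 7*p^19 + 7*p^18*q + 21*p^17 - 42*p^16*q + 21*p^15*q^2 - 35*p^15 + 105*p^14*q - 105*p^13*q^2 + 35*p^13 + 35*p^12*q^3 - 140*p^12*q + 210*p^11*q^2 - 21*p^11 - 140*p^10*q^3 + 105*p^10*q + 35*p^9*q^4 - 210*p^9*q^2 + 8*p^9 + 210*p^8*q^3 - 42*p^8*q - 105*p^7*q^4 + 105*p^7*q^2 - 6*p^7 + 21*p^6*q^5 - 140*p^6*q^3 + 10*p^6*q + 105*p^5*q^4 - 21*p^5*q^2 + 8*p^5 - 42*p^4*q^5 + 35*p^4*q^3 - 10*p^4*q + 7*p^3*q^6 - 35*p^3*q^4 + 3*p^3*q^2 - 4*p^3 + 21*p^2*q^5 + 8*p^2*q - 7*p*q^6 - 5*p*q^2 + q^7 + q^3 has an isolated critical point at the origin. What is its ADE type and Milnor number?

Type D8, Milnor number mu = 8.

The Hessian of f at 0 has rank 0. Corank 2; j^3 = -(p - q)*(2*p - q)^2 has shape L^2 M (L != M), so D-series; mu = 8 gives D_8.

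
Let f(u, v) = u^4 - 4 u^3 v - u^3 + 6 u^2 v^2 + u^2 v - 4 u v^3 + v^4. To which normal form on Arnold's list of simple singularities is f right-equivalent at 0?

D_5

The Hessian of f at 0 has rank 0. Corank 2; j^3 = -u^2*(u - v) has shape L^2 M (L != M), so D-series; mu = 5 gives D_5.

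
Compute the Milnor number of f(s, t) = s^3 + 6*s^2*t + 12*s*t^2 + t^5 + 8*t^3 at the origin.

8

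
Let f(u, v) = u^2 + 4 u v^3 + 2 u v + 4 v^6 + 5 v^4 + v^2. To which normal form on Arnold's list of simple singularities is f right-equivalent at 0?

The Hessian of f at 0 is [[2, 2], [2, 2]] with rank 1, so corank 1. A Groebner basis of the Jacobian ideal J(f) in C{u,v} is {v^3, u + v}; counting standard monomials gives mu = 3. Corank 1: A-series; mu = 3 gives A_3.

A3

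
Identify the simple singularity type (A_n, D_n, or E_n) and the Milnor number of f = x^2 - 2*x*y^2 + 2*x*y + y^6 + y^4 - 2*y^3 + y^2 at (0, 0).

Type A_5, Milnor number mu = 5.

The Hessian of f at 0 is [[2, 2], [2, 2]] with rank 1, so corank 1. A Groebner basis of the Jacobian ideal J(f) in C{x,y} is {x^3 - 3*x^2 - 5*x*y - 2*x - 2*y, x^2*y + 2*x^2 + 3*x*y + x + y, -x + y^2 - y}; counting standard monomials gives mu = 5. Corank 1: A-series; mu = 5 gives A_5.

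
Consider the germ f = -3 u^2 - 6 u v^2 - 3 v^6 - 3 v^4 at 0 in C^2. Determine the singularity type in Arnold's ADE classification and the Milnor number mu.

Type A5, Milnor number mu = 5.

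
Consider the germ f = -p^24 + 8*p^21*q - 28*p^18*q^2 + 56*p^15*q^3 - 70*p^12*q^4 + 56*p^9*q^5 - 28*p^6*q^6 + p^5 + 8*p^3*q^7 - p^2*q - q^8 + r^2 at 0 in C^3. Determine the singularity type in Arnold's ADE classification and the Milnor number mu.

Type D_{9}, Milnor number mu = 9.

The Hessian of f at 0 has rank 1. Corank 2; j^3 = -p^2*q has shape L^2 M (L != M), so D-series; mu = 9 gives D_9.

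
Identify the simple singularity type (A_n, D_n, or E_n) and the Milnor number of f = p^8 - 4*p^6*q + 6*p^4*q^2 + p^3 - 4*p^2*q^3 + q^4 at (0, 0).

The Hessian of f at 0 has rank 0. Corank 2; j^3 = p^3 is a perfect cube, so E-series; the 4-jet and mu = 6 give E_6.

Type E6, Milnor number mu = 6.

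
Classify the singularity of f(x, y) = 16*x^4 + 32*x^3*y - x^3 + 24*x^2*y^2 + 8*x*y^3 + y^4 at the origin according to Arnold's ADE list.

The Hessian of f at 0 has rank 0. Corank 2; j^3 = -x^3 is a perfect cube, so E-series; the 4-jet and mu = 6 give E_6.

E_{6}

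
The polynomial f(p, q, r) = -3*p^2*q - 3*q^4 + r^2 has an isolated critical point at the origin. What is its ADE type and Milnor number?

Type D5, Milnor number mu = 5.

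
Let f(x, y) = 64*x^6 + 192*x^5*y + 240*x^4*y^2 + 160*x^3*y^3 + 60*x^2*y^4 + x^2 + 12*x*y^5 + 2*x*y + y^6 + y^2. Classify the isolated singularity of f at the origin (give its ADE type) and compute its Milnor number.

Type A_5, Milnor number mu = 5.

The Hessian of f at 0 has rank 1. Corank 1: A-series; mu = 5 gives A_5.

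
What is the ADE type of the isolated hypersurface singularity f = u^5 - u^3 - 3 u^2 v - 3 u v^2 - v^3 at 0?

The Hessian of f at 0 has rank 0. Corank 2; j^3 = -(u + v)^3 is a perfect cube, so E-series; the 5-jet and mu = 8 give E_8.

E8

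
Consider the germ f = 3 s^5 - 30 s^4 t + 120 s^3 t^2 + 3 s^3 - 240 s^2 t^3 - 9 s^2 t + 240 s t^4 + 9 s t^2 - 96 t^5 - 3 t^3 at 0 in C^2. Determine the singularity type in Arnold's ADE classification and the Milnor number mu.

Type E8, Milnor number mu = 8.

The Hessian of f at 0 has rank 0. Corank 2; j^3 = 3*(s - t)^3 is a perfect cube, so E-series; the 5-jet and mu = 8 give E_8.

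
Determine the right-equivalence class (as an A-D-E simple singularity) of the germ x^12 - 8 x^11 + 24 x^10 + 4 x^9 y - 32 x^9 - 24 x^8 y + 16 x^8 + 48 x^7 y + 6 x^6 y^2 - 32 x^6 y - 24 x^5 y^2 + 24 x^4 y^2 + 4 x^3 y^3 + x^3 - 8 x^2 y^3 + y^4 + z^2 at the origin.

E_{6}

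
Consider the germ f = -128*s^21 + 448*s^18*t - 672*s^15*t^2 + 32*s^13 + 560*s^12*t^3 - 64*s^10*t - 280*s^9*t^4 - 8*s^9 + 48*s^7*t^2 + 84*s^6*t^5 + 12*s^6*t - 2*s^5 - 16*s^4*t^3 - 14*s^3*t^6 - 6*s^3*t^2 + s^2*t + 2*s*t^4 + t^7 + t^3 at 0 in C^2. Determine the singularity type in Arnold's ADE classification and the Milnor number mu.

Type D_4, Milnor number mu = 4.

The Hessian of f at 0 has rank 0. Corank 2; j^3 = t*(s^2 + t^2) splits into three distinct lines over C (the quadratic factor has nonzero discriminant), so D_4.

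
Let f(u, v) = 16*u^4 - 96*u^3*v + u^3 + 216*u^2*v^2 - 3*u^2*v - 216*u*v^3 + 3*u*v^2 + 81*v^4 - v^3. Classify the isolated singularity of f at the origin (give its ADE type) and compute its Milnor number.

Type E_{6}, Milnor number mu = 6.

The Hessian of f at 0 has rank 0. Corank 2; j^3 = (u - v)^3 is a perfect cube, so E-series; the 4-jet and mu = 6 give E_6.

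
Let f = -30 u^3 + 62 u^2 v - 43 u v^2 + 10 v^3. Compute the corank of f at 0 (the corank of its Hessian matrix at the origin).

2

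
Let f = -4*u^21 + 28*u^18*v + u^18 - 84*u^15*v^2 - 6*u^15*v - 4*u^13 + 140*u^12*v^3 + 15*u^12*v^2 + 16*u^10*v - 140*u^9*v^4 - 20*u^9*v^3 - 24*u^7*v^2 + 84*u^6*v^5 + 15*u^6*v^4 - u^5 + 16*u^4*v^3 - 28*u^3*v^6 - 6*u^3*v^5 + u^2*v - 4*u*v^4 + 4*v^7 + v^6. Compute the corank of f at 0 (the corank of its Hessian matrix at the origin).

2

The Hessian at 0 is [[0, 0], [0, 0]] of rank 0; hence corank 2.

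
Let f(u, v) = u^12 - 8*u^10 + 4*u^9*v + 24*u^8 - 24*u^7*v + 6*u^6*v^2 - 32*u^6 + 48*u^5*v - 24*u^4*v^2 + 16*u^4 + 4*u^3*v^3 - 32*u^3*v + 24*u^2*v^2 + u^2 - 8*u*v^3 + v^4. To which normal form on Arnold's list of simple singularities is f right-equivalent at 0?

A3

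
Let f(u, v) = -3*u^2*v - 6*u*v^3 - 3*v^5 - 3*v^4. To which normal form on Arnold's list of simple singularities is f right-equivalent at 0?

The Hessian of f at 0 has rank 0. Corank 2; j^3 = -3*u^2*v has shape L^2 M (L != M), so D-series; mu = 5 gives D_5.

D5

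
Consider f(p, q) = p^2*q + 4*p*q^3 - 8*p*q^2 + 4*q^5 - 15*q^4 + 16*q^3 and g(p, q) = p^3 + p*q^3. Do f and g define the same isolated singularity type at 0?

No.

The Hessian of f at 0 has rank 0. Corank 2; j^3 = q*(p - 4*q)^2 has shape L^2 M (L != M), so D-series; mu = 5 gives D_5. The Hessian of g at 0 has rank 0. Corank 2; j^3 = p^3 is a perfect cube, so E-series; the 4-jet and mu = 7 give E_7. f is D_5 but g is E_7, hence not right-equivalent.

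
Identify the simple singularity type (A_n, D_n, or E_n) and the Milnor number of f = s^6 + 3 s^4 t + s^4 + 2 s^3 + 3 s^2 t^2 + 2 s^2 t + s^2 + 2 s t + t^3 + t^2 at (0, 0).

Type A2, Milnor number mu = 2.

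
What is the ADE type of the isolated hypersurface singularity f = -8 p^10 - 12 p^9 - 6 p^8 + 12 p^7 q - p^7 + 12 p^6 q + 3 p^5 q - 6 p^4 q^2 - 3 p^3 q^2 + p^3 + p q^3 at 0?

E_7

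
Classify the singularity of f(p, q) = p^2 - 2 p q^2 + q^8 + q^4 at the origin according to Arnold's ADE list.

A7

The Hessian of f at 0 is [[2, 0], [0, 0]] with rank 1, so corank 1. A Groebner basis of the Jacobian ideal J(f) in C{p,q} is {p^4, p^3*q, -p + q^2}; counting standard monomials gives mu = 7. Corank 1: A-series; mu = 7 gives A_7.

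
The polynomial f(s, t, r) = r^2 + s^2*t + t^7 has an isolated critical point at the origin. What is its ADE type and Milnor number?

Type D8, Milnor number mu = 8.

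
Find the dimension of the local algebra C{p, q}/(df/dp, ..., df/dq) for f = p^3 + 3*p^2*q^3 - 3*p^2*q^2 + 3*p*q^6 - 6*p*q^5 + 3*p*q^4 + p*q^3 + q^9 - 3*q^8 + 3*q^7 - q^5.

7

The Hessian of f at 0 has rank 0. Corank 2; j^3 = p^3 is a perfect cube, so E-series; the 4-jet and mu = 7 give E_7.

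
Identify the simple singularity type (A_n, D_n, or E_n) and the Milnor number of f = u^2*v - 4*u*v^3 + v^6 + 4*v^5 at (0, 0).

Type D_{7}, Milnor number mu = 7.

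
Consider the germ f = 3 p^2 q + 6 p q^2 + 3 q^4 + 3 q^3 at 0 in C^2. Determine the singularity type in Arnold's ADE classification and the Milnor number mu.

The Hessian of f at 0 has rank 0. Corank 2; j^3 = 3*q*(p + q)^2 has shape L^2 M (L != M), so D-series; mu = 5 gives D_5.

Type D_{5}, Milnor number mu = 5.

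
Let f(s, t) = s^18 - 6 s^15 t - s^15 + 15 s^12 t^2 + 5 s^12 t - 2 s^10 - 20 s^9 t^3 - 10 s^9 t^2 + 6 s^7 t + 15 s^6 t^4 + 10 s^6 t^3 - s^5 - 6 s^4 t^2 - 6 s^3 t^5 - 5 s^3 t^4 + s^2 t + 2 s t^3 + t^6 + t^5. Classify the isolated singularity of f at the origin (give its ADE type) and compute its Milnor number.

Type D7, Milnor number mu = 7.

The Hessian of f at 0 is [[0, 0], [0, 0]] with rank 0, so corank 2. A Groebner basis of the Jacobian ideal J(f) in C{s,t} is {s^3, s^2*t + s^2/6 + s*t^2/6, s*t + t^3}; counting standard monomials gives mu = 7. Corank 2; j^3 = s^2*t has shape L^2 M (L != M), so D-series; mu = 7 gives D_7.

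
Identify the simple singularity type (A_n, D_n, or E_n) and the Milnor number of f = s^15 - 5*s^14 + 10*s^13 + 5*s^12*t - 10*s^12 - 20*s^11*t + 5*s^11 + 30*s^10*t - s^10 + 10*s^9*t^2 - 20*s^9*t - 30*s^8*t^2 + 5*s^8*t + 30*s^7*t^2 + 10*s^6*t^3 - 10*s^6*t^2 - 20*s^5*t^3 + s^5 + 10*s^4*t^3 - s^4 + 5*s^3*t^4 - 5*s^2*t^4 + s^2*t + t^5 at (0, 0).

Type D_6, Milnor number mu = 6.

The Hessian of f at 0 is [[0, 0], [0, 0]] with rank 0, so corank 2. A Groebner basis of the Jacobian ideal J(f) in C{s,t} is {s^2/5 + t^4, s^3, s*t}; counting standard monomials gives mu = 6. Corank 2; j^3 = s^2*t has shape L^2 M (L != M), so D-series; mu = 6 gives D_6.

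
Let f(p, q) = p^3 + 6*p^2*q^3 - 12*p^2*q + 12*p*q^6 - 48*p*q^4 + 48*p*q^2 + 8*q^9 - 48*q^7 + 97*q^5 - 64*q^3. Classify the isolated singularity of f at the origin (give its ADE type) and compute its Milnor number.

Type E8, Milnor number mu = 8.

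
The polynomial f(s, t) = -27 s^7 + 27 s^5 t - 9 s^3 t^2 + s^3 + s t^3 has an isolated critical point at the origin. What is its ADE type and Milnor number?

The Hessian of f at 0 has rank 0. Corank 2; j^3 = s^3 is a perfect cube, so E-series; the 4-jet and mu = 7 give E_7.

Type E_{7}, Milnor number mu = 7.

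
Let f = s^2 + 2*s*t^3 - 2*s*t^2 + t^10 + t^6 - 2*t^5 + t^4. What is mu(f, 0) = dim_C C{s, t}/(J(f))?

The Hessian of f at 0 has rank 1. Corank 1: A-series; mu = 9 gives A_9.

9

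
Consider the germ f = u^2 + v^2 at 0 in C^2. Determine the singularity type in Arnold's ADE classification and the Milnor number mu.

The Hessian of f at 0 is [[2, 0], [0, 2]] with rank 2, so corank 0. A Groebner basis of the Jacobian ideal J(f) in C{u,v} is {u, v}; counting standard monomials gives mu = 1. Corank 0: nondegenerate Morse point, so A_1.

Type A_1, Milnor number mu = 1.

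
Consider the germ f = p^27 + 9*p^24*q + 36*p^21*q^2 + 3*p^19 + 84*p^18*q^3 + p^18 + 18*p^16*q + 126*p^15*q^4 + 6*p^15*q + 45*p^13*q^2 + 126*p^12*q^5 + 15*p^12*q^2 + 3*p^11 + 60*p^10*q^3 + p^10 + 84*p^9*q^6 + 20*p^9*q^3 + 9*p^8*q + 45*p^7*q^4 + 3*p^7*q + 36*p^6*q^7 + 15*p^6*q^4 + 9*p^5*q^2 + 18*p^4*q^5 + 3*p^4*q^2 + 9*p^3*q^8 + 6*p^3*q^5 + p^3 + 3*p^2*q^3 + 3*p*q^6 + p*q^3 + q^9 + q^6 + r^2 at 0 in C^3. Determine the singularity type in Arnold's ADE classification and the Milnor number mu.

Type E_7, Milnor number mu = 7.

The Hessian of f at 0 has rank 1. Corank 2; j^3 = p^3 is a perfect cube, so E-series; the 4-jet and mu = 7 give E_7.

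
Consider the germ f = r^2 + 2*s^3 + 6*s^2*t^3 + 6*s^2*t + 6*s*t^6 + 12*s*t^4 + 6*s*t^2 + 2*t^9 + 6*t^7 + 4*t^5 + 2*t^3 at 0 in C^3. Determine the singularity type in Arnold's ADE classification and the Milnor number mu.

The Hessian of f at 0 is [[0, 0, 0], [0, 0, 0], [0, 0, 2]] with rank 1, so corank 2. A Groebner basis of the Jacobian ideal J(f) in C{s,t,r} is {s^2/2 + s*t^3 + s*t + t^2/2, t^4, s^3 - 3*s*t^2 - 2*t^3, s^2*t + 2*s*t^2 + t^3, r}; counting standard monomials gives mu = 8. Corank 2; j^3 = 2*(s + t)^3 is a perfect cube, so E-series; the 5-jet and mu = 8 give E_8.

Type E_8, Milnor number mu = 8.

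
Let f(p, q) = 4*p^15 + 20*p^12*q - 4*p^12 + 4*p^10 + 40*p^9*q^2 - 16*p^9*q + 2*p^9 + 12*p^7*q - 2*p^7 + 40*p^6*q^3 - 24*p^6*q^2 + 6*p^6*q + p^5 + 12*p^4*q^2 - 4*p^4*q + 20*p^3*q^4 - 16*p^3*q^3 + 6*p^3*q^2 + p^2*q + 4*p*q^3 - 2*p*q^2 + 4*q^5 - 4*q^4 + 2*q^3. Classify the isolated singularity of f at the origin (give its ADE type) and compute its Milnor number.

Type D4, Milnor number mu = 4.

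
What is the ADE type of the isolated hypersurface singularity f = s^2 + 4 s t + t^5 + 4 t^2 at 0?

A4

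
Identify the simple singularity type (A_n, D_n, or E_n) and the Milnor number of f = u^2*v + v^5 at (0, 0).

The Hessian of f at 0 has rank 0. Corank 2; j^3 = u^2*v has shape L^2 M (L != M), so D-series; mu = 6 gives D_6.

Type D_6, Milnor number mu = 6.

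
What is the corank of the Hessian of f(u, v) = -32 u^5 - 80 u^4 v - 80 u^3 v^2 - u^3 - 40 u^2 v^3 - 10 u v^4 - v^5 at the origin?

Hessian at 0 has rank 0.

2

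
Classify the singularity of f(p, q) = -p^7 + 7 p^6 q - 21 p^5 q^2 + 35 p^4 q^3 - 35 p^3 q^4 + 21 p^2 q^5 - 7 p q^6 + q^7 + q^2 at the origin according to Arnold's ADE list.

A6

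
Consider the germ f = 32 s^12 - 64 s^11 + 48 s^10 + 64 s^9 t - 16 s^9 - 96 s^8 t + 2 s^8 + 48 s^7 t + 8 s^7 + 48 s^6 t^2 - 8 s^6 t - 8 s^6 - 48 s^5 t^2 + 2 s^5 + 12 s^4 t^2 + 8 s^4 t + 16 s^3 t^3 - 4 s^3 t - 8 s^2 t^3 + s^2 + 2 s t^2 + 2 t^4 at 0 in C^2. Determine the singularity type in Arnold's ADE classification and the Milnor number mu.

Type A_3, Milnor number mu = 3.

The Hessian of f at 0 has rank 1. Corank 1: A-series; mu = 3 gives A_3.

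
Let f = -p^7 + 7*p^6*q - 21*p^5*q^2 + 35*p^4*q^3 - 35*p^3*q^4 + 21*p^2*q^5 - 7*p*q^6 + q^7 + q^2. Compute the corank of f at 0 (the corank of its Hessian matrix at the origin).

Hessian at 0 has rank 1.

1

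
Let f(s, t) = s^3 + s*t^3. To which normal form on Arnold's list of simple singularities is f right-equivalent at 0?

The Hessian of f at 0 is [[0, 0], [0, 0]] with rank 0, so corank 2. A Groebner basis of the Jacobian ideal J(f) in C{s,t} is {s^3, s*t^2, 3*s^2 + t^3}; counting standard monomials gives mu = 7. Corank 2; j^3 = s^3 is a perfect cube, so E-series; the 4-jet and mu = 7 give E_7.

E_7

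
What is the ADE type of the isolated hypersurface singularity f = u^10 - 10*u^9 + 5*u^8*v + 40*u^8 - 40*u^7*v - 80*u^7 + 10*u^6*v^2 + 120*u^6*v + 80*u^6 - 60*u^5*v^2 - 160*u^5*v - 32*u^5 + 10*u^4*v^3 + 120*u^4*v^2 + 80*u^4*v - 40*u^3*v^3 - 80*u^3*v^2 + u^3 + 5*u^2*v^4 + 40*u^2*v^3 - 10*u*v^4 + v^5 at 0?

The Hessian of f at 0 has rank 0. Corank 2; j^3 = u^3 is a perfect cube, so E-series; the 5-jet and mu = 8 give E_8.

E_{8}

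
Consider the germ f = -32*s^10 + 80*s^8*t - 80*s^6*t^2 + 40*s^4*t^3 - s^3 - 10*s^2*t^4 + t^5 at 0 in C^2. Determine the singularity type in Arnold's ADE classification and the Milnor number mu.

Type E_{8}, Milnor number mu = 8.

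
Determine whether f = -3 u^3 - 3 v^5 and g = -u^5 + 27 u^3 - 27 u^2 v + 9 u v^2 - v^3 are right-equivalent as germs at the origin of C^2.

Yes.

The Hessian of f at 0 has rank 0. Corank 2; j^3 = -3*u^3 is a perfect cube, so E-series; the 5-jet and mu = 8 give E_8. The Hessian of g at 0 has rank 0. Corank 2; j^3 = (3*u - v)^3 is a perfect cube, so E-series; the 5-jet and mu = 8 give E_8. Both have type E_8, hence right-equivalent.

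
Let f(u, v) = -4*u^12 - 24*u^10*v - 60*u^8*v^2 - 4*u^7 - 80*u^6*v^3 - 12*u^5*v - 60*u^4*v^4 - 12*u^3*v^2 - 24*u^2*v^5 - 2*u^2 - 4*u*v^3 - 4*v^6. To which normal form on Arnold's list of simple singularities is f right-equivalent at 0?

The Hessian of f at 0 has rank 1. Corank 1: A-series; mu = 5 gives A_5.

A5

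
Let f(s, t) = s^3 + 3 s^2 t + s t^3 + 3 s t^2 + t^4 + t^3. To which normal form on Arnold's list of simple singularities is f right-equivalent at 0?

E_{7}

The Hessian of f at 0 has rank 0. Corank 2; j^3 = (s + t)^3 is a perfect cube, so E-series; the 4-jet and mu = 7 give E_7.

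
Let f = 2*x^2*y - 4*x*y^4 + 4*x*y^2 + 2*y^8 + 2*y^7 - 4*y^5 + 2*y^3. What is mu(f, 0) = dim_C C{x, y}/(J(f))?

The Hessian of f at 0 is [[0, 0], [0, 0]] with rank 0, so corank 2. A Groebner basis of the Jacobian ideal J(f) in C{x,y} is {x^2*y^2 + 16*x^2*y + 2*x^2 + 32*x*y^2 + 3*x*y + 16*y^3 + y^2, -8*x^2*y - x^2 + x*y^3 - 16*x*y^2 - x*y - 8*y^3, -x*y + y^4 - y^2, x^3 + 3*x^2*y + 3*x*y^2 + y^3}; counting standard monomials gives mu = 9. Corank 2; j^3 = 2*y*(x + y)^2 has shape L^2 M (L != M), so D-series; mu = 9 gives D_9.

9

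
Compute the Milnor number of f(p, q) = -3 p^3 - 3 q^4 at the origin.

6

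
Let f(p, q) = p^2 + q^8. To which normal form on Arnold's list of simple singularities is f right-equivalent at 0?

A7

The Hessian of f at 0 has rank 1. Corank 1: A-series; mu = 7 gives A_7.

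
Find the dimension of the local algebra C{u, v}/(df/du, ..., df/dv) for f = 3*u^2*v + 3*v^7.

8

The Hessian of f at 0 has rank 0. Corank 2; j^3 = 3*u^2*v has shape L^2 M (L != M), so D-series; mu = 8 gives D_8.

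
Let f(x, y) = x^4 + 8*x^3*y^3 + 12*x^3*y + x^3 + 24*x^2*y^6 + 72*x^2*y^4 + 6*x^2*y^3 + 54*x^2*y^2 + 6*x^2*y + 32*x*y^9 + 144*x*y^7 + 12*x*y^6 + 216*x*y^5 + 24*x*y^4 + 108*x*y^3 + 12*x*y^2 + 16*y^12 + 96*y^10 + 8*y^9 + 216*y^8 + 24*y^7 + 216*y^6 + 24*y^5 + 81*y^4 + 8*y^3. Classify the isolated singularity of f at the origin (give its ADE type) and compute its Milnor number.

Type E_{6}, Milnor number mu = 6.

The Hessian of f at 0 has rank 0. Corank 2; j^3 = (x + 2*y)^3 is a perfect cube, so E-series; the 4-jet and mu = 6 give E_6.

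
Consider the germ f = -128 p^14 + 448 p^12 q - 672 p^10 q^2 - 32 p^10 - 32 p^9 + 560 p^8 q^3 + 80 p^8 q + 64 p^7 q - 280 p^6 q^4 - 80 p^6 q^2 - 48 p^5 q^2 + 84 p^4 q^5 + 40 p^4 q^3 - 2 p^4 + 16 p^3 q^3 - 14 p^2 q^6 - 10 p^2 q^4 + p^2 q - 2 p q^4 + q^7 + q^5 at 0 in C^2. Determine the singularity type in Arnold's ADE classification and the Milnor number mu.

Type D_6, Milnor number mu = 6.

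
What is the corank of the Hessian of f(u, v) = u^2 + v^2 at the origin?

0

The Hessian at 0 is [[2, 0], [0, 2]] of rank 2; hence corank 0.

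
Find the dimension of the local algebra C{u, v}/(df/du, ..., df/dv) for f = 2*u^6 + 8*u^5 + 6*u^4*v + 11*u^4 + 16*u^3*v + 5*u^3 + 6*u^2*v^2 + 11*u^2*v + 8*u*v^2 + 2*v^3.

The Hessian of f at 0 has rank 0. Corank 2; j^3 = (u + v)*(5*u^2 + 6*u*v + 2*v^2) splits into three distinct lines over C (the quadratic factor has nonzero discriminant), so D_4.

4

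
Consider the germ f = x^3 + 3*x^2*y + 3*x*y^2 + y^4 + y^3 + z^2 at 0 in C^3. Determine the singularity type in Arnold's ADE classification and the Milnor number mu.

The Hessian of f at 0 has rank 1. Corank 2; j^3 = (x + y)^3 is a perfect cube, so E-series; the 4-jet and mu = 6 give E_6.

Type E_{6}, Milnor number mu = 6.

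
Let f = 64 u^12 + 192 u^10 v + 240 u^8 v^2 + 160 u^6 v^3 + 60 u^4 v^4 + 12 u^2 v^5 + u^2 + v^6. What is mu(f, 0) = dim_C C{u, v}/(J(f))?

The Hessian of f at 0 has rank 1. Corank 1: A-series; mu = 5 gives A_5.

5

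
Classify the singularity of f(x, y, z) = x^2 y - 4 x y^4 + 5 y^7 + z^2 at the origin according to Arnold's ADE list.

The Hessian of f at 0 has rank 1. Corank 2; j^3 = x^2*y has shape L^2 M (L != M), so D-series; mu = 8 gives D_8.

D_{8}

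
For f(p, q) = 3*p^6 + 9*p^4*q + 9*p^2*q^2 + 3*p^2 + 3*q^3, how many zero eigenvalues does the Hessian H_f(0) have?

Hessian at 0 has rank 1.

1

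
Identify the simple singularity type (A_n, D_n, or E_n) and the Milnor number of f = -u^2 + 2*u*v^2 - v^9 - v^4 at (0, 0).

Type A_8, Milnor number mu = 8.

The Hessian of f at 0 has rank 1. Corank 1: A-series; mu = 8 gives A_8.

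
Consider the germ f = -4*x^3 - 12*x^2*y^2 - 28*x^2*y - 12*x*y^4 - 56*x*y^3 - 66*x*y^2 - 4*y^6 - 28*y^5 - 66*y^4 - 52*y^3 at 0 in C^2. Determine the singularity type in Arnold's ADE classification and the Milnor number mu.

Type D_4, Milnor number mu = 4.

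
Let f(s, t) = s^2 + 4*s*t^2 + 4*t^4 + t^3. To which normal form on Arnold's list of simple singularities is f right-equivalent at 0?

A2

The Hessian of f at 0 is [[2, 0], [0, 0]] with rank 1, so corank 1. A Groebner basis of the Jacobian ideal J(f) in C{s,t} is {t^2, s}; counting standard monomials gives mu = 2. Corank 1: A-series; mu = 2 gives A_2.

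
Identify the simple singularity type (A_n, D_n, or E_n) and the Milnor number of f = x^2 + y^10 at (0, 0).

Type A_9, Milnor number mu = 9.

The Hessian of f at 0 has rank 1. Corank 1: A-series; mu = 9 gives A_9.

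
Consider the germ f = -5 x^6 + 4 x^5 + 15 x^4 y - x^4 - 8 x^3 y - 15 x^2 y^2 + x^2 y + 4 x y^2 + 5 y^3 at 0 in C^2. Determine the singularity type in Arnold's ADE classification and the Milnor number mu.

Type D_4, Milnor number mu = 4.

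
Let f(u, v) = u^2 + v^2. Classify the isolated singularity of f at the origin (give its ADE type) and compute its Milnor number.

The Hessian of f at 0 has rank 2. Corank 0: nondegenerate Morse point, so A_1.

Type A_{1}, Milnor number mu = 1.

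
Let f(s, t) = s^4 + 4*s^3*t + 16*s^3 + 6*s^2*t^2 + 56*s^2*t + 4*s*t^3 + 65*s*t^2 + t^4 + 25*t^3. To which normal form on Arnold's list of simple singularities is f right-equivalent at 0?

D_{5}

The Hessian of f at 0 is [[0, 0], [0, 0]] with rank 0, so corank 2. A Groebner basis of the Jacobian ideal J(f) in C{s,t} is {s*t^2 + 80*s*t + 100*t^2, -64*s*t + t^3 - 80*t^2, s^2 + 9*s*t/4 + 5*t^2/4}; counting standard monomials gives mu = 5. Corank 2; j^3 = (s + t)*(4*s + 5*t)^2 has shape L^2 M (L != M), so D-series; mu = 5 gives D_5.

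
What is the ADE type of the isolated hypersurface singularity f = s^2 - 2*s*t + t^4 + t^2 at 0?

A3

The Hessian of f at 0 has rank 1. Corank 1: A-series; mu = 3 gives A_3.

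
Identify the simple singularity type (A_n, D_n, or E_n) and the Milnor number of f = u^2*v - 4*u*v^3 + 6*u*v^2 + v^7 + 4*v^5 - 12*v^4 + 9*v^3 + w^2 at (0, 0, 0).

The Hessian of f at 0 has rank 1. Corank 2; j^3 = v*(u + 3*v)^2 has shape L^2 M (L != M), so D-series; mu = 8 gives D_8.

Type D_{8}, Milnor number mu = 8.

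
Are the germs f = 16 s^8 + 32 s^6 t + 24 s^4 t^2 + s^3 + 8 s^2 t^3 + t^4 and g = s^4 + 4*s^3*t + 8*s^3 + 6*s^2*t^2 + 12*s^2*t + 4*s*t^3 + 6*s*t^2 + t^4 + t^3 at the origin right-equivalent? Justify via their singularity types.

Yes.

The Hessian of f at 0 is [[0, 0], [0, 0]] with rank 0, so corank 2. A Groebner basis of the Jacobian ideal J(f) in C{s,t} is {t^3, s^2}; counting standard monomials gives mu = 6. Corank 2; j^3 = s^3 is a perfect cube, so E-series; the 4-jet and mu = 6 give E_6. The Hessian of g at 0 is [[0, 0], [0, 0]] with rank 0, so corank 2. A Groebner basis of the Jacobian ideal J(g) in C{s,t} is {t^4, s*t^2 + 2*t^3/3, s^2 + s*t + t^2/4}; counting standard monomials gives mu = 6. Corank 2; j^3 = (2*s + t)^3 is a perfect cube, so E-series; the 4-jet and mu = 6 give E_6. Both have type E_6, hence right-equivalent.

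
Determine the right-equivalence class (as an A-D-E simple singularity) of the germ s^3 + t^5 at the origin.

E8

The Hessian of f at 0 has rank 0. Corank 2; j^3 = s^3 is a perfect cube, so E-series; the 5-jet and mu = 8 give E_8.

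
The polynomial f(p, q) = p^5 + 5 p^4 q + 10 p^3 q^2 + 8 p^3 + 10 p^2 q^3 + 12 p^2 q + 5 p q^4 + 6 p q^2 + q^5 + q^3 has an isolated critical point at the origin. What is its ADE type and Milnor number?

Type E8, Milnor number mu = 8.

The Hessian of f at 0 has rank 0. Corank 2; j^3 = (2*p + q)^3 is a perfect cube, so E-series; the 5-jet and mu = 8 give E_8.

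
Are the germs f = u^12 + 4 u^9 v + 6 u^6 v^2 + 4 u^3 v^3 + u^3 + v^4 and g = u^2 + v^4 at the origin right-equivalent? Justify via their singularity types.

No.

The Hessian of f at 0 is [[0, 0], [0, 0]] with rank 0, so corank 2. A Groebner basis of the Jacobian ideal J(f) in C{u,v} is {v^3, u^2}; counting standard monomials gives mu = 6. Corank 2; j^3 = u^3 is a perfect cube, so E-series; the 4-jet and mu = 6 give E_6. The Hessian of g at 0 is [[2, 0], [0, 0]] with rank 1, so corank 1. A Groebner basis of the Jacobian ideal J(g) in C{u,v} is {v^3, u}; counting standard monomials gives mu = 3. Corank 1: A-series; mu = 3 gives A_3. f is E_6 but g is A_3, hence not right-equivalent.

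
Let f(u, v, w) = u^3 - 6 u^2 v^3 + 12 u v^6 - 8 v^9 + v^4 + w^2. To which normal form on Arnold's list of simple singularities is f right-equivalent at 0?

E6

The Hessian of f at 0 is [[0, 0, 0], [0, 0, 0], [0, 0, 2]] with rank 1, so corank 2. A Groebner basis of the Jacobian ideal J(f) in C{u,v,w} is {v^3, u^2, w}; counting standard monomials gives mu = 6. Corank 2; j^3 = u^3 is a perfect cube, so E-series; the 4-jet and mu = 6 give E_6.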